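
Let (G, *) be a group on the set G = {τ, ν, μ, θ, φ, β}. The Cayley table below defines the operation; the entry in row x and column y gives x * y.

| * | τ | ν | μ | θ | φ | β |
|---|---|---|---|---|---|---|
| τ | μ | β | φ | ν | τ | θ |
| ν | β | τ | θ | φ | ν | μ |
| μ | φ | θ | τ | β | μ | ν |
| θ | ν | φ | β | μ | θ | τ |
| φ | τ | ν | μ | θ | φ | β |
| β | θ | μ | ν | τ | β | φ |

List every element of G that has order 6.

Identity is φ. Compute the order of each non-identity element by repeated multiplication:
  τ: τ → μ → φ  (order 3)
  ν: ν → τ → β → μ → θ → φ  (order 6)
  μ: μ → τ → φ  (order 3)
  θ: θ → μ → β → τ → ν → φ  (order 6)
  β: β → φ  (order 2)
Elements of order 6: {θ, ν}.

{θ, ν}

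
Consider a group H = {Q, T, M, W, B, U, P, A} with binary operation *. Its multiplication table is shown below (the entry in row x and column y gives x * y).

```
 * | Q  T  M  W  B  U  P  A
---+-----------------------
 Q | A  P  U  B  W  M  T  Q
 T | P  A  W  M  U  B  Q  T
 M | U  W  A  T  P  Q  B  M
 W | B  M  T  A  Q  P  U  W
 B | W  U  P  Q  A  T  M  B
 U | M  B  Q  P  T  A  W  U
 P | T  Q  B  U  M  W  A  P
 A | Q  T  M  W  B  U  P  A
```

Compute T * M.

Read row T, column M: T * M = W.

W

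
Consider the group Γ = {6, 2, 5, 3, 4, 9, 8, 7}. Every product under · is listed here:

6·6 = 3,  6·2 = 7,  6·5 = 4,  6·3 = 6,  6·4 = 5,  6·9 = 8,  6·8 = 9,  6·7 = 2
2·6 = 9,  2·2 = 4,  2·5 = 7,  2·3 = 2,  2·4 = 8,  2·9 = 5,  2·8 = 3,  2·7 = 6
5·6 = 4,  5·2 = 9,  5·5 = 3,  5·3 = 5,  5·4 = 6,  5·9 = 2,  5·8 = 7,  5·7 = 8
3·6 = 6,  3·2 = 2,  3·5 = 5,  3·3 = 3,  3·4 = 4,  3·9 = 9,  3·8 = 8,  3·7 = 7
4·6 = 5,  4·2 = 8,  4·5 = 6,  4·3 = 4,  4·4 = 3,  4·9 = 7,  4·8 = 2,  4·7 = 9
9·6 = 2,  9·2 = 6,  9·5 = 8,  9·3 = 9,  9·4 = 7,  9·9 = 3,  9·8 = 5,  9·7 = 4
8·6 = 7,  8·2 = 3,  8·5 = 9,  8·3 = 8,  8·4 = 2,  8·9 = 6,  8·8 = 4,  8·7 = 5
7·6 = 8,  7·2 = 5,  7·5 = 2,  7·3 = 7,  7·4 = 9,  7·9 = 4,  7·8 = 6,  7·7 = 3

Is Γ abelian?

No

8·5 = 9 but 5·8 = 7.
Since 8 and 5 do not commute, Γ is not abelian.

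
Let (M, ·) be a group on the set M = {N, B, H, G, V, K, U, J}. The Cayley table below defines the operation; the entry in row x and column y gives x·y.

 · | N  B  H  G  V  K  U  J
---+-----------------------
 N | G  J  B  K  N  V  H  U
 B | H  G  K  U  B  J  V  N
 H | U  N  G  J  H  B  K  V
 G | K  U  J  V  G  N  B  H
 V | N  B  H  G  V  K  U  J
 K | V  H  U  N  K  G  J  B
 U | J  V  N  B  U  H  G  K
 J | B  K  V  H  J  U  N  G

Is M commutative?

J·K = U but K·J = B.
Since J and K do not commute, M is not abelian.

No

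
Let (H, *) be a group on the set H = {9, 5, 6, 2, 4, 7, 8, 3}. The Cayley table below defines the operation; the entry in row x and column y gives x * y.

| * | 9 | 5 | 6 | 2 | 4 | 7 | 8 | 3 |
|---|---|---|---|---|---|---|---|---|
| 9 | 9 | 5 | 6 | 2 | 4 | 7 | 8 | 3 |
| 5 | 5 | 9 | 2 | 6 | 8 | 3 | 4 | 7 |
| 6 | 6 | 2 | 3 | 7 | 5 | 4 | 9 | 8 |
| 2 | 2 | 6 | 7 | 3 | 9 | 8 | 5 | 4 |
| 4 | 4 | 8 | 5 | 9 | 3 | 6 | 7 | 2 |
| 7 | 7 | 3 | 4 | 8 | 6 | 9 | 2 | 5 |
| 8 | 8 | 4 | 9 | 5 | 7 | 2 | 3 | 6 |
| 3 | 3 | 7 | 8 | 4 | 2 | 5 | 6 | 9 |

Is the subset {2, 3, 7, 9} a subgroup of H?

No

3 * 7 = 5, which is not in {2, 3, 7, 9}.
The subset is not closed under *, so it is not a subgroup.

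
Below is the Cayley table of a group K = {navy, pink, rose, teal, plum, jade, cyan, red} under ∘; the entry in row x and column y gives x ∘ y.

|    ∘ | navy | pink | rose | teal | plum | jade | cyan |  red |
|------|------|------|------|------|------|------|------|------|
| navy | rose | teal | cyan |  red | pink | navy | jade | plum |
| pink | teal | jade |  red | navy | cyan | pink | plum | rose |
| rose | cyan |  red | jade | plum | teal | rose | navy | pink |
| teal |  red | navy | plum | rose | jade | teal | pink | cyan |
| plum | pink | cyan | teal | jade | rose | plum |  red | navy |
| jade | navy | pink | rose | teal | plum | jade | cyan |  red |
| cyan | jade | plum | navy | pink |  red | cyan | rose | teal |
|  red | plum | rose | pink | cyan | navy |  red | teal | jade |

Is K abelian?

Check whether the table is symmetric across its main diagonal.
Every entry (row x, col y) equals the entry (row y, col x), so K is abelian.
(In fact K ≅ Z_2 x Z_4.)

Yes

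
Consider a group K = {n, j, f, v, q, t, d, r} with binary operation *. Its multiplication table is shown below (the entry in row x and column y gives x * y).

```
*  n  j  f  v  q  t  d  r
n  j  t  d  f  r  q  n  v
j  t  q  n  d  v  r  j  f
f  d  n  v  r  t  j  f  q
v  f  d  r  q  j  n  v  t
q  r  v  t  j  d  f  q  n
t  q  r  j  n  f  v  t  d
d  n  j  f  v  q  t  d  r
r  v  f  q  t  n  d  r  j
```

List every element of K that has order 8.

Identity is d. Compute the order of each non-identity element by repeated multiplication:
  n: n → j → t → q → r → v → f → d  (order 8)
  j: j → q → v → d  (order 4)
  f: f → v → r → q → t → j → n → d  (order 8)
  v: v → q → j → d  (order 4)
  q: q → d  (order 2)
  t: t → v → n → q → f → j → r → d  (order 8)
  r: r → j → f → q → n → v → t → d  (order 8)
Elements of order 8: {f, n, r, t}.

{f, n, r, t}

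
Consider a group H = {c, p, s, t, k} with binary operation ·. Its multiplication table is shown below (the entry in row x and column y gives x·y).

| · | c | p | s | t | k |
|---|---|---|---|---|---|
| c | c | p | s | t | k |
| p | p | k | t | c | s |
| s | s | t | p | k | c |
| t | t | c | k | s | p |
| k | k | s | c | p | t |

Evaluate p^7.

p^1 = p
p^2 = p·p = k
p^3 = k·p = s
p^4 = s·p = t
p^5 = t·p = c
p^6 = c·p = p
p^7 = p·p = k

k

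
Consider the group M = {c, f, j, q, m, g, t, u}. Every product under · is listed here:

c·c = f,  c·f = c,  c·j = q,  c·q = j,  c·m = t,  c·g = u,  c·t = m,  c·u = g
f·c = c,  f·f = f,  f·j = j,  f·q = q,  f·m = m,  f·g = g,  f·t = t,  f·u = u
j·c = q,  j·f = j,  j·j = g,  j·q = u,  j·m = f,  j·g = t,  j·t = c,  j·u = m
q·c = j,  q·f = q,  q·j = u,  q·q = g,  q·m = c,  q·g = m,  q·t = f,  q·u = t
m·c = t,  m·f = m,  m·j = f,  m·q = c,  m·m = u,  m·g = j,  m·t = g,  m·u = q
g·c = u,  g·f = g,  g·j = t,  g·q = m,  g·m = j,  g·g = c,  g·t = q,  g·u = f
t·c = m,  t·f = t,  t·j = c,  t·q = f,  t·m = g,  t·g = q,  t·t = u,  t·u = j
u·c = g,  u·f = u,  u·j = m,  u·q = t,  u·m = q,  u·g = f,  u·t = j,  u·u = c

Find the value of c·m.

t

Read row c, column m: c·m = t.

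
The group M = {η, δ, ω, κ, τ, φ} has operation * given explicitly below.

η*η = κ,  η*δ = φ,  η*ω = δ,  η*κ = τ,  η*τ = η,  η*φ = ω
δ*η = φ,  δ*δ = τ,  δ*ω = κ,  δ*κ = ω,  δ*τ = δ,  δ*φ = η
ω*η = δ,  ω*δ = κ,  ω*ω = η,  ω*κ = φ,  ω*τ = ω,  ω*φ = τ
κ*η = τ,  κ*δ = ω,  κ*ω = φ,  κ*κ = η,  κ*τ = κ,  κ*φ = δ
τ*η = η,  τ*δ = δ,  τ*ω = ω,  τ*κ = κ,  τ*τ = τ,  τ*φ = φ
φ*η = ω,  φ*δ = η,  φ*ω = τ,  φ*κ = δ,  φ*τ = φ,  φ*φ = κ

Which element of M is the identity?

The identity e satisfies e*x = x for all x, so its row in the table reproduces the column headers.
Row τ reads: η, δ, ω, κ, τ, φ — exactly the header order. So τ is the identity.

τ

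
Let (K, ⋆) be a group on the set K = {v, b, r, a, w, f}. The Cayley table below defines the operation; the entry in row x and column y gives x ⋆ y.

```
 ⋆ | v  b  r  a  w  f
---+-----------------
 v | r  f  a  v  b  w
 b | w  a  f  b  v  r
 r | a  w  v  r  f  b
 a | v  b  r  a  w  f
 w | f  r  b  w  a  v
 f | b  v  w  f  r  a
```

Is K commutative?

No

v ⋆ w = b but w ⋆ v = f.
Since v and w do not commute, K is not abelian.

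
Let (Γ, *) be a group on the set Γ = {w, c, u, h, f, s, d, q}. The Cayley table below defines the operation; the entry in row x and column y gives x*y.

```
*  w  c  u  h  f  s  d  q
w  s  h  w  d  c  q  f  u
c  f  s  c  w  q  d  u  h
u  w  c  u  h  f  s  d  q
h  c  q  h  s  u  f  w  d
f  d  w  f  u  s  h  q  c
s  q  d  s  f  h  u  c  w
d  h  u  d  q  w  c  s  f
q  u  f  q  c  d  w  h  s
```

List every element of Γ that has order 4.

Identity is u. Compute the order of each non-identity element by repeated multiplication:
  w: w → s → q → u  (order 4)
  c: c → s → d → u  (order 4)
  h: h → s → f → u  (order 4)
  f: f → s → h → u  (order 4)
  s: s → u  (order 2)
  d: d → s → c → u  (order 4)
  q: q → s → w → u  (order 4)
Elements of order 4: {c, d, f, h, q, w}.

{c, d, f, h, q, w}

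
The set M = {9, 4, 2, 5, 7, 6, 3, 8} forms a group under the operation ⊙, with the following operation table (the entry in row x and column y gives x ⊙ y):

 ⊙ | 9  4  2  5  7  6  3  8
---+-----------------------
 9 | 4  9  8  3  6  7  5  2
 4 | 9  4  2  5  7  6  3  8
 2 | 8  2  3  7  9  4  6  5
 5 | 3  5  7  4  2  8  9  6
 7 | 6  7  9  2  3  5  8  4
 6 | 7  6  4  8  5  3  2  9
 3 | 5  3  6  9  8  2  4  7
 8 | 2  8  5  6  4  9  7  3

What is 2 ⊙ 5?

7

Read row 2, column 5: 2 ⊙ 5 = 7.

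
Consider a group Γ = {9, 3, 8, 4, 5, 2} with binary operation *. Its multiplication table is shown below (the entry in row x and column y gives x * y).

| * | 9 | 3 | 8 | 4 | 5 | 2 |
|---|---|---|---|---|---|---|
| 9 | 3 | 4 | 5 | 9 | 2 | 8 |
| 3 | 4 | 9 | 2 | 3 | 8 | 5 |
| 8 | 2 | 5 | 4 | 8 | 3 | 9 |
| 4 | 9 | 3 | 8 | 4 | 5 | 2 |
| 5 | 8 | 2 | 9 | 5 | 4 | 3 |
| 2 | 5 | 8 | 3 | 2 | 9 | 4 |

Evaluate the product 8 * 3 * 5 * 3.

3

8 * 3 = 5
5 * 5 = 4
4 * 3 = 3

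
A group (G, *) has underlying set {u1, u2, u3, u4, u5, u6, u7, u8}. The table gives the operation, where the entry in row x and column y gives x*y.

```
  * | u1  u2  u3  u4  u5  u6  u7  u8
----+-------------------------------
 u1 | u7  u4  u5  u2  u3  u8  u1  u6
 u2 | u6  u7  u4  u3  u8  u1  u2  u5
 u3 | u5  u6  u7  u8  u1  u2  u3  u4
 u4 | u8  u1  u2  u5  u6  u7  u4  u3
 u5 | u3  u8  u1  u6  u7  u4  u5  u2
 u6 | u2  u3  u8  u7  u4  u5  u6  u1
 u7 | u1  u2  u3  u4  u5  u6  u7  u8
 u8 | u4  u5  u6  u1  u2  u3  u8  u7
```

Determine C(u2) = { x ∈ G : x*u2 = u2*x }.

Compare row u2 with column u2 entry by entry.
u8*u2 = u5 = u2*u8, so u8 commutes with u2.
u4*u2 = u1 but u2*u4 = u3, so u4 does not.
Collecting the elements that commute with u2: C(u2) = {u2, u5, u7, u8}.

{u2, u5, u7, u8}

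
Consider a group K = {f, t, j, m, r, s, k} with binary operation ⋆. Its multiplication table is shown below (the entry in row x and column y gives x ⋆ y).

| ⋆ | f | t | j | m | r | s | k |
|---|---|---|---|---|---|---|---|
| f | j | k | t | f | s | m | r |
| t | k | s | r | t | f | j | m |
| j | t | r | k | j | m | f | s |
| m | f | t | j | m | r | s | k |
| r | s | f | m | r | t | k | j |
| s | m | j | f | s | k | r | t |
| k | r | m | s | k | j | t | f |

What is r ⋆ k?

Read row r, column k: r ⋆ k = j.
(Structurally, K here is isomorphic to the cyclic group Z_7.)

j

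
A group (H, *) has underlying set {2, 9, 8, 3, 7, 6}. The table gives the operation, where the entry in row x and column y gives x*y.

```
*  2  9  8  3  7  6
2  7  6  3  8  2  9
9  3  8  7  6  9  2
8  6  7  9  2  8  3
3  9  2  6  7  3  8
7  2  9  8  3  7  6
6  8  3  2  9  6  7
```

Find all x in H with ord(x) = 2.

Identity is 7. Compute the order of each non-identity element by repeated multiplication:
  2: 2 → 7  (order 2)
  9: 9 → 8 → 7  (order 3)
  8: 8 → 9 → 7  (order 3)
  3: 3 → 7  (order 2)
  6: 6 → 7  (order 2)
Elements of order 2: {2, 3, 6}.

{2, 3, 6}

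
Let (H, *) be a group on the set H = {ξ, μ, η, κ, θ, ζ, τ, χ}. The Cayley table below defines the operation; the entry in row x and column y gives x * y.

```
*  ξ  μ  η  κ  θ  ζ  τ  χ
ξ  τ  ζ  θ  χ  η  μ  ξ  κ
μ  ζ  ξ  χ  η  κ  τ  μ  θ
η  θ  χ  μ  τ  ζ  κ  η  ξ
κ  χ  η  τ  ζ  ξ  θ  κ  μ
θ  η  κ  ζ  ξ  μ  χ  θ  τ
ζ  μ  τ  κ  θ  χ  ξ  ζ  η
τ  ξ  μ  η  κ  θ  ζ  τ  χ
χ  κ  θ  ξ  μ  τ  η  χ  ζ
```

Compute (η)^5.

θ

η^1 = η
η^2 = η * η = μ
η^3 = μ * η = χ
η^4 = χ * η = ξ
η^5 = ξ * η = θ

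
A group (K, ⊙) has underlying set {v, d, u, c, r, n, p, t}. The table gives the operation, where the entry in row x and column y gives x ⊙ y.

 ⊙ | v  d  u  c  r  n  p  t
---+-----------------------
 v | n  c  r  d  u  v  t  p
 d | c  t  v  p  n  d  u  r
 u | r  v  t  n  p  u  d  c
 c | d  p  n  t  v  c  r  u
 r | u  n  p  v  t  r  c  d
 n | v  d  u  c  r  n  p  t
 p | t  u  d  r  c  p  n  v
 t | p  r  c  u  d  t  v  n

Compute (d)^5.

d

d^1 = d
d^2 = d ⊙ d = t
d^3 = t ⊙ d = r
d^4 = r ⊙ d = n
d^5 = n ⊙ d = d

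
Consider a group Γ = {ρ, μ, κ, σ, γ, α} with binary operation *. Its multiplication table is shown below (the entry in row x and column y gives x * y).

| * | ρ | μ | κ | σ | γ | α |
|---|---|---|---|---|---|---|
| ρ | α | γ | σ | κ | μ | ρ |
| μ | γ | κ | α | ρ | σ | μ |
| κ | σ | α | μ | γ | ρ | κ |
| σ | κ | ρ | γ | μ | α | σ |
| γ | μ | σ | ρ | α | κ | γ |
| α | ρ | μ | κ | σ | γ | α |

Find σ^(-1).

First locate the identity: row α matches the header, so α is the identity.
Scan row σ for α: σ * γ = α. Hence σ^(-1) = γ.

γ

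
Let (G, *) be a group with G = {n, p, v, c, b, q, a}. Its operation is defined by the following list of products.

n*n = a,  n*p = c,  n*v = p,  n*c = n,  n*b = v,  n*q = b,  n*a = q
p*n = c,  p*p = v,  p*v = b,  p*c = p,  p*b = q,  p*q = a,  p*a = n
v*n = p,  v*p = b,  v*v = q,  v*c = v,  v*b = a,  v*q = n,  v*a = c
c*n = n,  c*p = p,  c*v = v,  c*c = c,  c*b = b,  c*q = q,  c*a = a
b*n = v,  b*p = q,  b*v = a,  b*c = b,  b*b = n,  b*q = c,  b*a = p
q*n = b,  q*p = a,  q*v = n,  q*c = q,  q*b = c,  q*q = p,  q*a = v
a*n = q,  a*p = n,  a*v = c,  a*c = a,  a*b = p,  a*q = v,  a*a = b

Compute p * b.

q

Read row p, column b: p * b = q.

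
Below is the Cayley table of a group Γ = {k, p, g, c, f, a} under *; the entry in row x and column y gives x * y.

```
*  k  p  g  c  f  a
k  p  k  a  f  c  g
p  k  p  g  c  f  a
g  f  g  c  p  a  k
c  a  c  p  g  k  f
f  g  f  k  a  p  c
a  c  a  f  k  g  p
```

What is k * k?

Read row k, column k: k * k = p.
(Structurally, Γ here is isomorphic to the symmetric group S_3.)

p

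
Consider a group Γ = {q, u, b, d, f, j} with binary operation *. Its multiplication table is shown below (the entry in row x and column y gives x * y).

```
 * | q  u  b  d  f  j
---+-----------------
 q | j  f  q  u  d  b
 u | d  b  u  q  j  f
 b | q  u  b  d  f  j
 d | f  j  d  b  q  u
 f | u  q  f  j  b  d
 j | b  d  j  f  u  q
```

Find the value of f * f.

b

Read row f, column f: f * f = b.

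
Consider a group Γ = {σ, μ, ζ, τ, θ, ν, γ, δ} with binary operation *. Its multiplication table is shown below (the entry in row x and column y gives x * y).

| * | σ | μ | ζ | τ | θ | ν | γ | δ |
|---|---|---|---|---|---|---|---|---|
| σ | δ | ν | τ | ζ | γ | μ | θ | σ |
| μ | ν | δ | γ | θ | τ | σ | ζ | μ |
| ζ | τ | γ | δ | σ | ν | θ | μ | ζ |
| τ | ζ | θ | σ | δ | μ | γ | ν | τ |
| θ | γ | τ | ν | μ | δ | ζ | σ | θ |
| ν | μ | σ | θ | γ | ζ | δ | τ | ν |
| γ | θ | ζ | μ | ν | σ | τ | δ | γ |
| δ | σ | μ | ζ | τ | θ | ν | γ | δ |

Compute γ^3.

γ

γ^1 = γ
γ^2 = γ * γ = δ
γ^3 = δ * γ = γ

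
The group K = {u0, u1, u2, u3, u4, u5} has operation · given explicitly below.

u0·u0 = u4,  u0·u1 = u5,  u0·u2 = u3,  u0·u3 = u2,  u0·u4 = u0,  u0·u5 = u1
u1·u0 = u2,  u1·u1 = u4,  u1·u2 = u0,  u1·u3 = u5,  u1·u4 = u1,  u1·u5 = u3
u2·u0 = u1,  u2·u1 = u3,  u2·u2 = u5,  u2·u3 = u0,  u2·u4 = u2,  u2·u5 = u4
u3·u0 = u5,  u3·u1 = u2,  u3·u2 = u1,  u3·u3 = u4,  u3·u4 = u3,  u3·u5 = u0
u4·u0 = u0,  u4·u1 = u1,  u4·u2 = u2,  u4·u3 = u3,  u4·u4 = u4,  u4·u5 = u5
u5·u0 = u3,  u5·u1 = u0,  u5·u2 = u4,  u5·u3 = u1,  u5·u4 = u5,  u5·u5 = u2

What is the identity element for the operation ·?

The identity e satisfies e·x = x for all x, so its row in the table reproduces the column headers.
Row u4 reads: u0, u1, u2, u3, u4, u5 — exactly the header order. So u4 is the identity.

u4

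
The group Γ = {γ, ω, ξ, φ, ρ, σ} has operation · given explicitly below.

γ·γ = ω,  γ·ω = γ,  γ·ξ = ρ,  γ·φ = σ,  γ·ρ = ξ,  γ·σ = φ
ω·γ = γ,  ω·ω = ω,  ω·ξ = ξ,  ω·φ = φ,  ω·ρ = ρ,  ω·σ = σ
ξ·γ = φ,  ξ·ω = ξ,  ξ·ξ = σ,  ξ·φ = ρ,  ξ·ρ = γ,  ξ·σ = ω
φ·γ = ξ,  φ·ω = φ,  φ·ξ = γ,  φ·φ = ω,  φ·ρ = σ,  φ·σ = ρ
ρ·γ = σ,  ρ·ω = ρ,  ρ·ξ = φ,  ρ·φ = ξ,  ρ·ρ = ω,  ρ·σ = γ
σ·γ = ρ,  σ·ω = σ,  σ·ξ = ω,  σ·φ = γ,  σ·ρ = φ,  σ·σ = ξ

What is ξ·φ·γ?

σ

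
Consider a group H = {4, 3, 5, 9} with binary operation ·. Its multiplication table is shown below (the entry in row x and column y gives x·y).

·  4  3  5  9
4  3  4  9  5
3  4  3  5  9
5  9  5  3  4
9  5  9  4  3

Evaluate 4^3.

4^1 = 4
4^2 = 4·4 = 3
4^3 = 3·4 = 4

4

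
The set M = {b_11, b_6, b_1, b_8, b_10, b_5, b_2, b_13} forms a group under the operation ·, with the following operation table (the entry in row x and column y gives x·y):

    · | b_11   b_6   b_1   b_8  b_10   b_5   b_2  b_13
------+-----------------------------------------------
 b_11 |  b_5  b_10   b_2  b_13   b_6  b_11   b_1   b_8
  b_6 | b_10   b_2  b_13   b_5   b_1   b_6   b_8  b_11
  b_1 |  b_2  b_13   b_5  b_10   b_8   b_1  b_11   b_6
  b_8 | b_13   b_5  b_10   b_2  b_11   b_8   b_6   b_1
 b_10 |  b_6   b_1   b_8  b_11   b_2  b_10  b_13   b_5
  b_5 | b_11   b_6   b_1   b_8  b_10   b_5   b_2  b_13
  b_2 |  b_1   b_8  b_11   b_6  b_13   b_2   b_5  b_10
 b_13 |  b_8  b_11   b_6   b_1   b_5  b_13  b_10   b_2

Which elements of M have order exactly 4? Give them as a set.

Identity is b_5. Compute the order of each non-identity element by repeated multiplication:
  b_11: b_11 → b_5  (order 2)
  b_6: b_6 → b_2 → b_8 → b_5  (order 4)
  b_1: b_1 → b_5  (order 2)
  b_8: b_8 → b_2 → b_6 → b_5  (order 4)
  b_10: b_10 → b_2 → b_13 → b_5  (order 4)
  b_2: b_2 → b_5  (order 2)
  b_13: b_13 → b_2 → b_10 → b_5  (order 4)
Elements of order 4: {b_10, b_13, b_6, b_8}.

{b_10, b_13, b_6, b_8}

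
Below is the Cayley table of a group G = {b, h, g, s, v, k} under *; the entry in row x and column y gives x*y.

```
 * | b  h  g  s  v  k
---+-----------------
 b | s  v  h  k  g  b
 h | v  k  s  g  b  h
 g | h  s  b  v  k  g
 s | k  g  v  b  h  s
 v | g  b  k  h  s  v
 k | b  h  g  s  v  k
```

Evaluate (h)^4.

k

h^1 = h
h^2 = h*h = k
h^3 = k*h = h
h^4 = h*h = k
(Structurally, G here is isomorphic to the cyclic group Z_6.)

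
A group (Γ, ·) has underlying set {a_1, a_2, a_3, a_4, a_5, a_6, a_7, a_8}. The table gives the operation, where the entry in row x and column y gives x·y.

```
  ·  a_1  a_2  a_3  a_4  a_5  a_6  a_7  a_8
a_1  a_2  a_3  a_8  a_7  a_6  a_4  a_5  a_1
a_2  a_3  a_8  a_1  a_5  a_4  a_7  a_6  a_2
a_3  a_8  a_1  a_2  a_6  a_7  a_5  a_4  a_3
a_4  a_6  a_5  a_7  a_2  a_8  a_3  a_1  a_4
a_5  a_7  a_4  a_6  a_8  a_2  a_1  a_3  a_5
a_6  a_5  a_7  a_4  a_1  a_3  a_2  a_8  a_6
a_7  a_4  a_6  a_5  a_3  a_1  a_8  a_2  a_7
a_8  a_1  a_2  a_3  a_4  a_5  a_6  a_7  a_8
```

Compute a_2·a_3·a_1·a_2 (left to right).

a_8

a_2·a_3 = a_1
a_1·a_1 = a_2
a_2·a_2 = a_8
(Structurally, Γ here is isomorphic to the quaternion group Q_8.)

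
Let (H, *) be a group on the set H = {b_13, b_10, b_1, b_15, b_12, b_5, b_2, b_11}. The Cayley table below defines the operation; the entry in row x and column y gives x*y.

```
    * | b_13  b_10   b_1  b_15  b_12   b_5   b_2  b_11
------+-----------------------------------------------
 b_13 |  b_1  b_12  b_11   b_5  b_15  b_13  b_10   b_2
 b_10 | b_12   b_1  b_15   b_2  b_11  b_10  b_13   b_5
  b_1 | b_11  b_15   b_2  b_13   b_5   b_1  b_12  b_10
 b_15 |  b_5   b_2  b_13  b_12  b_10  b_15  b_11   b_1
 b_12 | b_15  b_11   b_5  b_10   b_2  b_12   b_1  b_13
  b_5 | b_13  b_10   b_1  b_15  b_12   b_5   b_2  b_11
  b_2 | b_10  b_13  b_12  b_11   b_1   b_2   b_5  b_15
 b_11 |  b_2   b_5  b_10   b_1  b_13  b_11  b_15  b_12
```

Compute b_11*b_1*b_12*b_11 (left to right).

b_11*b_1 = b_10
b_10*b_12 = b_11
b_11*b_11 = b_12
(Structurally, H here is isomorphic to the cyclic group Z_8.)

b_12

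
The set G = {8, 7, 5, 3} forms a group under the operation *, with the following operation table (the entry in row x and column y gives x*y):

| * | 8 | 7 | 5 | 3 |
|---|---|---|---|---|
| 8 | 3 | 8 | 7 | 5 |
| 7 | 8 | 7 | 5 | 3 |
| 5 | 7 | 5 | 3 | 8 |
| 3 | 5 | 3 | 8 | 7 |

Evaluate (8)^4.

8^1 = 8
8^2 = 8*8 = 3
8^3 = 3*8 = 5
8^4 = 5*8 = 7
(Structurally, G here is isomorphic to the cyclic group Z_4.)

7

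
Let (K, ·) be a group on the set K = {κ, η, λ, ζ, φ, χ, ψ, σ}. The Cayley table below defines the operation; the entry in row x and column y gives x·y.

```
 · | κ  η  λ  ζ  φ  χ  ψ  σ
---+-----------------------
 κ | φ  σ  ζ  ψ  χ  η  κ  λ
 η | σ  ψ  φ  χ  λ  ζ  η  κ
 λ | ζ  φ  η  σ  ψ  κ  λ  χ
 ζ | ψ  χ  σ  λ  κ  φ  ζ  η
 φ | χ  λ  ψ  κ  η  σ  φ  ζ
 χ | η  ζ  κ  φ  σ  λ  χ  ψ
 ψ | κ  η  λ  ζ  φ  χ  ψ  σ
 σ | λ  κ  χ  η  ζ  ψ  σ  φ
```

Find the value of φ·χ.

σ

Read row φ, column χ: φ·χ = σ.
(Structurally, K here is isomorphic to the cyclic group Z_8.)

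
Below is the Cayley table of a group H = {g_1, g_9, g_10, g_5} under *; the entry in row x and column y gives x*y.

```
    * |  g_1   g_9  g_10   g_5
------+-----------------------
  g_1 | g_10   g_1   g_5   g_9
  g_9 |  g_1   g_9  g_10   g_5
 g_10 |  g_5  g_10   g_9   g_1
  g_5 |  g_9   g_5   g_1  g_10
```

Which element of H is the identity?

g_9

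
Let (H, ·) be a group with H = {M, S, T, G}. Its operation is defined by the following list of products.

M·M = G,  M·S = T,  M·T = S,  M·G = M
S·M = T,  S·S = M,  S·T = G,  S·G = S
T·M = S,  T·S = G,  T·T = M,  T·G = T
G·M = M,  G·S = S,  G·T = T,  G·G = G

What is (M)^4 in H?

M^1 = M
M^2 = M·M = G
M^3 = G·M = M
M^4 = M·M = G
(Structurally, H here is isomorphic to the cyclic group Z_4.)

G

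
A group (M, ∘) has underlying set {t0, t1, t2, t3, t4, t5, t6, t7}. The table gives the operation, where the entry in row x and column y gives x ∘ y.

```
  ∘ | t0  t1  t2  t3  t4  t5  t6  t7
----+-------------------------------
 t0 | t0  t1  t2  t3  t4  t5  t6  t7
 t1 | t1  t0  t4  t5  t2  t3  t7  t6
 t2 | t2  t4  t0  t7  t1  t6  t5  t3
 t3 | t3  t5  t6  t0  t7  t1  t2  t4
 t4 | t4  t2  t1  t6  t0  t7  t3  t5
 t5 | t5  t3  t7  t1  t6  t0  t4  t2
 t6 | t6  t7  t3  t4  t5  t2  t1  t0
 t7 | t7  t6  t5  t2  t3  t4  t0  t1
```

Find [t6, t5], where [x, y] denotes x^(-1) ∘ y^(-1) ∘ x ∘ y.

Identity is t0; from the table t6^(-1) = t7 and t5^(-1) = t5.
t7 ∘ t5 = t4
t4 ∘ t6 = t3
t3 ∘ t5 = t1

t1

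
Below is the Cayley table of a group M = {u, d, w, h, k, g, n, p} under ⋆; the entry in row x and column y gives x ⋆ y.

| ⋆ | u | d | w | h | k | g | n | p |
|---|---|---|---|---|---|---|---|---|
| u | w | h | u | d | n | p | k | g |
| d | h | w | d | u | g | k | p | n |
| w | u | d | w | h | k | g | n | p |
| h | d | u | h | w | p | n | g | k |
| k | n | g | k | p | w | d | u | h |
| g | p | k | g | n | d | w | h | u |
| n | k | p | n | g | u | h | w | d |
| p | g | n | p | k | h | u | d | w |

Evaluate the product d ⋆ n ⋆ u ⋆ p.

u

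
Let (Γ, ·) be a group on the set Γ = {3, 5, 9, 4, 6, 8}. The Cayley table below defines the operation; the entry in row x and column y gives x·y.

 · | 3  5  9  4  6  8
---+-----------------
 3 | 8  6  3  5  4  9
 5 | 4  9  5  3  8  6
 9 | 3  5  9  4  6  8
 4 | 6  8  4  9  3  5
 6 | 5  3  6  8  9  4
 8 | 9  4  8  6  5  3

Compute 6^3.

6

6^1 = 6
6^2 = 6·6 = 9
6^3 = 9·6 = 6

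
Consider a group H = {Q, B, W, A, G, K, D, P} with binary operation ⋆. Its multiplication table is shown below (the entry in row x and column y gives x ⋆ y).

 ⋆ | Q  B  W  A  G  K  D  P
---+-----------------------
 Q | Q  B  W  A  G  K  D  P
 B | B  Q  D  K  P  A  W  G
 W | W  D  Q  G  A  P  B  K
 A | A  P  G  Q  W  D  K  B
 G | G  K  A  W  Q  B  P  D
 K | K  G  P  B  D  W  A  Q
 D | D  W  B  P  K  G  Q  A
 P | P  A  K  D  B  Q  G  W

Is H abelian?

P ⋆ A = D but A ⋆ P = B.
Since P and A do not commute, H is not abelian.

No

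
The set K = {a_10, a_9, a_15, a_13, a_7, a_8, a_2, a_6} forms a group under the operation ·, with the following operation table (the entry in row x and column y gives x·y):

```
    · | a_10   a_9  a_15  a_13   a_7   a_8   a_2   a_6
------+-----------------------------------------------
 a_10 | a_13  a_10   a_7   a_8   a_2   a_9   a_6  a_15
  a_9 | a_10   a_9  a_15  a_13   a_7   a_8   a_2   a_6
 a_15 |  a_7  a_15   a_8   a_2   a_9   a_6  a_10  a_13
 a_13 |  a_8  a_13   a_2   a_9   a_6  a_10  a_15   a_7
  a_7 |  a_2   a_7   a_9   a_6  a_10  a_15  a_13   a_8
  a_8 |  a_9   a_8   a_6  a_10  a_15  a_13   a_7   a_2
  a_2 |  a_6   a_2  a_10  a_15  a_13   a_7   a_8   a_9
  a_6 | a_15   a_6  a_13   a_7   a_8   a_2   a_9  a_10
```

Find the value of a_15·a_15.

a_8

Read row a_15, column a_15: a_15·a_15 = a_8.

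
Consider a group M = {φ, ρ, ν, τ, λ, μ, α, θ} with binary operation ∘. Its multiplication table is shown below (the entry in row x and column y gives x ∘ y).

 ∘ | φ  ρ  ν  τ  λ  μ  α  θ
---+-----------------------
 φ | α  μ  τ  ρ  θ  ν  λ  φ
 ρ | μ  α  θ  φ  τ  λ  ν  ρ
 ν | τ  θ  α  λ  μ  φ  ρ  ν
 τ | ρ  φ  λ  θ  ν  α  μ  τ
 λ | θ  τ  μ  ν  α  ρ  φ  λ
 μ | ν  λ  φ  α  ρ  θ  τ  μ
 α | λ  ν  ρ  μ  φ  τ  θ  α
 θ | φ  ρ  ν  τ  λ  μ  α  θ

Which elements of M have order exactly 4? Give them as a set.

Identity is θ. Compute the order of each non-identity element by repeated multiplication:
  φ: φ → α → λ → θ  (order 4)
  ρ: ρ → α → ν → θ  (order 4)
  ν: ν → α → ρ → θ  (order 4)
  τ: τ → θ  (order 2)
  λ: λ → α → φ → θ  (order 4)
  μ: μ → θ  (order 2)
  α: α → θ  (order 2)
Elements of order 4: {λ, ν, ρ, φ}.
(Structurally, M here is isomorphic to Z_2 x Z_4.)

{λ, ν, ρ, φ}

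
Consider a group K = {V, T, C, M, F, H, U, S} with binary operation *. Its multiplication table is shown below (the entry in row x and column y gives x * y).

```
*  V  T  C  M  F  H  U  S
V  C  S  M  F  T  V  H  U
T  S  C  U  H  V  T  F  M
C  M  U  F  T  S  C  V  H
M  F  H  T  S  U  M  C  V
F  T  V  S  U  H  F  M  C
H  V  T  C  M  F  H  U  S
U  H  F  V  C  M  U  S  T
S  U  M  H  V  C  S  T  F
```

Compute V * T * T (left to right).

V * T = S
S * T = M
(Structurally, K here is isomorphic to the cyclic group Z_8.)

M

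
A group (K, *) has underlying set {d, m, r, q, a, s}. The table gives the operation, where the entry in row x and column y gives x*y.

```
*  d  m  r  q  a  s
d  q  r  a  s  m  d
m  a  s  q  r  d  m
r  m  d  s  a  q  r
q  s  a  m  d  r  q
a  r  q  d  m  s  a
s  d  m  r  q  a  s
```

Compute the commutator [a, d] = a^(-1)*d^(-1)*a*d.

q

Identity is s; from the table a^(-1) = a and d^(-1) = q.
a*q = m
m*a = d
d*d = q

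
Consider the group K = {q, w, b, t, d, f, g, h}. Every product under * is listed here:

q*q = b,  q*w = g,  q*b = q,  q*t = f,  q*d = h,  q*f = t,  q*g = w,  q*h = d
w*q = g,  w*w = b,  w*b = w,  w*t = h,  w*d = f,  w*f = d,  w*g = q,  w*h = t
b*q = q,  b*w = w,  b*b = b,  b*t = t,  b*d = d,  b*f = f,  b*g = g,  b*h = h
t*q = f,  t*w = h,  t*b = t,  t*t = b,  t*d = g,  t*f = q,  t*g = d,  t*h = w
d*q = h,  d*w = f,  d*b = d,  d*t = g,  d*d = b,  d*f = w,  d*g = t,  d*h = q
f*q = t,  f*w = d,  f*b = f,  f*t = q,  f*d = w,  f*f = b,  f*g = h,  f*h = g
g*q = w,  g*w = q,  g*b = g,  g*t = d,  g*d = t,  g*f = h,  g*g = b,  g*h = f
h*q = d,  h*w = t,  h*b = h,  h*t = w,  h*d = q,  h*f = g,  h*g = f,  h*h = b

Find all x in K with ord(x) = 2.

Identity is b. Compute the order of each non-identity element by repeated multiplication:
  q: q → b  (order 2)
  w: w → b  (order 2)
  t: t → b  (order 2)
  d: d → b  (order 2)
  f: f → b  (order 2)
  g: g → b  (order 2)
  h: h → b  (order 2)
Elements of order 2: {d, f, g, h, q, t, w}.

{d, f, g, h, q, t, w}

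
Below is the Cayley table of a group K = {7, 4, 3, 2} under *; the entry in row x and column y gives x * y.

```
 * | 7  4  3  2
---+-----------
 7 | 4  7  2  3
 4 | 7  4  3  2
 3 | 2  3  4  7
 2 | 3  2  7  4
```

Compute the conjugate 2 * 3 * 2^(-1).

3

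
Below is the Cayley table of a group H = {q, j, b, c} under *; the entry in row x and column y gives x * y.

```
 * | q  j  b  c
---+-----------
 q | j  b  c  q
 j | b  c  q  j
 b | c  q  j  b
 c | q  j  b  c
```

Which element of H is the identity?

The identity e satisfies e * x = x for all x, so its row in the table reproduces the column headers.
Row c reads: q, j, b, c — exactly the header order. So c is the identity.
(Structurally, H here is isomorphic to the cyclic group Z_4.)

c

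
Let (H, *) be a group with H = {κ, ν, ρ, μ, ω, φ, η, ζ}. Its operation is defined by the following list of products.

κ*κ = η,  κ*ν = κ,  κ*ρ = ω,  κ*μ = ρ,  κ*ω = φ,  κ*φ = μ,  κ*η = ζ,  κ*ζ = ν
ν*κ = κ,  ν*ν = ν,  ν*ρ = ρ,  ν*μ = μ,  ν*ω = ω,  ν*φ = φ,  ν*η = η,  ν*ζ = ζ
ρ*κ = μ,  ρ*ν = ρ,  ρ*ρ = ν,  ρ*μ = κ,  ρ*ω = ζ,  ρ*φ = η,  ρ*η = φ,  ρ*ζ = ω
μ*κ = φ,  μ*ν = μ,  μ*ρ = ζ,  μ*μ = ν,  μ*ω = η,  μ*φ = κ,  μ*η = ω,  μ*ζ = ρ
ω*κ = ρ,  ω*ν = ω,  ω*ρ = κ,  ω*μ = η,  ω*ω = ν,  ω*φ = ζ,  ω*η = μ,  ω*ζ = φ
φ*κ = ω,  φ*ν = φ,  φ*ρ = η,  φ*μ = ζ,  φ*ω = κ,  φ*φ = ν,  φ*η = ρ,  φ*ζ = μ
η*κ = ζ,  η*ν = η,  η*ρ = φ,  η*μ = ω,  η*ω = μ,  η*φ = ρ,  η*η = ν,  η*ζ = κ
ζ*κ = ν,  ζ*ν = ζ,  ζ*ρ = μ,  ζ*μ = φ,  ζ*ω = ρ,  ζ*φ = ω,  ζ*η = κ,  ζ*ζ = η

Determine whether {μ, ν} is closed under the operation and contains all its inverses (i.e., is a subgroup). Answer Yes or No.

Yes

{μ, ν} contains the identity ν.
Checking products: every product of two elements of {μ, ν} (read from the table) lies in {μ, ν}, so the set is closed.
In a finite group, a nonempty closed subset is a subgroup. So {μ, ν} ≤ H.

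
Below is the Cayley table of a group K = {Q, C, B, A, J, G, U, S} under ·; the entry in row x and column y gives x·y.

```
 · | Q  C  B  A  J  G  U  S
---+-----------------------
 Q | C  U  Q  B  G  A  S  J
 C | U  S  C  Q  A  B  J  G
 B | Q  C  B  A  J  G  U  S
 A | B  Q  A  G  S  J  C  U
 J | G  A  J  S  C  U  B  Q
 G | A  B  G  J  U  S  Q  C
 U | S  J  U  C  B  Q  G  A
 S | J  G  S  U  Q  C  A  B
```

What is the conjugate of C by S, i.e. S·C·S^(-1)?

The identity is B. In row S, the entry B sits in column S, so S^(-1) = S.
S·C = G
G·S = C

C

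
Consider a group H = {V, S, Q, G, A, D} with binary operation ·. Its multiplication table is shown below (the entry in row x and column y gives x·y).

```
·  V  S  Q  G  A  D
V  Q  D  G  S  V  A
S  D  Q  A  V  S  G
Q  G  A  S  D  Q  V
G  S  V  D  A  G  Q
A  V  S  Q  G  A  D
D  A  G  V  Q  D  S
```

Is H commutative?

Yes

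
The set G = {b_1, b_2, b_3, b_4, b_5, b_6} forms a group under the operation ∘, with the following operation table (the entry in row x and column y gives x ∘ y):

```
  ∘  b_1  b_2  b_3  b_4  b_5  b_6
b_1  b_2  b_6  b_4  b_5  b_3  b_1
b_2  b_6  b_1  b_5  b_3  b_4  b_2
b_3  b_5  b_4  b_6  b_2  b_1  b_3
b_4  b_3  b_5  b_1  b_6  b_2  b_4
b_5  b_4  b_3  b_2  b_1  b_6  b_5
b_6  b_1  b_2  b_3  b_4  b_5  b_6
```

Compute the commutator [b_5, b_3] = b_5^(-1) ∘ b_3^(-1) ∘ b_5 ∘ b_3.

Identity is b_6; from the table b_5^(-1) = b_5 and b_3^(-1) = b_3.
b_5 ∘ b_3 = b_2
b_2 ∘ b_5 = b_4
b_4 ∘ b_3 = b_1

b_1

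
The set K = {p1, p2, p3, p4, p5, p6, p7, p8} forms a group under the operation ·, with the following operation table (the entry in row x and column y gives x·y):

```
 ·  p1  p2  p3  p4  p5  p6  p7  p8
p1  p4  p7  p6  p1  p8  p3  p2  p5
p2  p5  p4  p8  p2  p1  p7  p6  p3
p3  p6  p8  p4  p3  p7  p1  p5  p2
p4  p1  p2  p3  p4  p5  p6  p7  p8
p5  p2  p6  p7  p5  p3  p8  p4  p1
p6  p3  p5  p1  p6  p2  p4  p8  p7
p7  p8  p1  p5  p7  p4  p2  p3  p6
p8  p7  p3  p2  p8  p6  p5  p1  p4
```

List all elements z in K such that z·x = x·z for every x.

{p3, p4}

An element z is central iff its row equals its column in the table.
For p6: p6·p7 = p8 ≠ p2 = p7·p6, so p6 ∉ Z.
Checking each element this way leaves Z(K) = {p3, p4}.
(Structurally, K here is isomorphic to the dihedral group D_4.)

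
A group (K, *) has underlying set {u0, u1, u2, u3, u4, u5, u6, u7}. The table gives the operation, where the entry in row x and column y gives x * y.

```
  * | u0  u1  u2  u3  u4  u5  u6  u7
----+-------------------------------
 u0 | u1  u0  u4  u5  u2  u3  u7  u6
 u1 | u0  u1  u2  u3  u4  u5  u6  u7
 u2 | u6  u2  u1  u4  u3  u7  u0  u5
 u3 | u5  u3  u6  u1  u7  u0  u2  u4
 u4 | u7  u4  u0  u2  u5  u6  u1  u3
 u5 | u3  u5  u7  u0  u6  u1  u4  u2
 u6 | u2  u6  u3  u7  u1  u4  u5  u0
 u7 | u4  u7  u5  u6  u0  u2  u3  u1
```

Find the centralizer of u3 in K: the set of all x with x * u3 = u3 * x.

Compare row u3 with column u3 entry by entry.
u5 * u3 = u0 = u3 * u5, so u5 commutes with u3.
u4 * u3 = u2 but u3 * u4 = u7, so u4 does not.
Collecting the elements that commute with u3: C(u3) = {u0, u1, u3, u5}.

{u0, u1, u3, u5}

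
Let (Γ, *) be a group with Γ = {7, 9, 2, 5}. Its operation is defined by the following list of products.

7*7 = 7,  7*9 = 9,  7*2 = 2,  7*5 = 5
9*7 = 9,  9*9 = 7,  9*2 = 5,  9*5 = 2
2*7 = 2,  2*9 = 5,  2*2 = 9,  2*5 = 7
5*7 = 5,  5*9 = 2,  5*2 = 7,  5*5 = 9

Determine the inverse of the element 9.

9

First locate the identity: row 7 matches the header, so 7 is the identity.
Scan row 9 for 7: 9*9 = 7. Hence 9^(-1) = 9.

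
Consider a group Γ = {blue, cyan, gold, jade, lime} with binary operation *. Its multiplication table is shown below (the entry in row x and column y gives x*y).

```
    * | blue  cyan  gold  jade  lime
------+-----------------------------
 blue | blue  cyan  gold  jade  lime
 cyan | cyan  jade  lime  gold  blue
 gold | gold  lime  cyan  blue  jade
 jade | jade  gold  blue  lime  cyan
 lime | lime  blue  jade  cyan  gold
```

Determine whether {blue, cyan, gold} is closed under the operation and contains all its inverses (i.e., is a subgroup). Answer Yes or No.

No

cyan*cyan = jade, which is not in {blue, cyan, gold}.
The subset is not closed under *, so it is not a subgroup.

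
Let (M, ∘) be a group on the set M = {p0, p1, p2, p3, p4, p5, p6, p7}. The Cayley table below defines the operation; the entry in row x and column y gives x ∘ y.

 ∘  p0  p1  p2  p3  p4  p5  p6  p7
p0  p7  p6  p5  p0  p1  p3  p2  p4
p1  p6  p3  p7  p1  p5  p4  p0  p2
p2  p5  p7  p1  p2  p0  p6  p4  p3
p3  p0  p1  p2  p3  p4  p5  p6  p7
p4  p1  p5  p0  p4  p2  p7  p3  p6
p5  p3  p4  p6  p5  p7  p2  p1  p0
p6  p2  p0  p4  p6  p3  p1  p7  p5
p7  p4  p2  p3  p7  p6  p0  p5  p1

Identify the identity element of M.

The identity e satisfies e ∘ x = x for all x, so its row in the table reproduces the column headers.
Row p3 reads: p0, p1, p2, p3, p4, p5, p6, p7 — exactly the header order. So p3 is the identity.

p3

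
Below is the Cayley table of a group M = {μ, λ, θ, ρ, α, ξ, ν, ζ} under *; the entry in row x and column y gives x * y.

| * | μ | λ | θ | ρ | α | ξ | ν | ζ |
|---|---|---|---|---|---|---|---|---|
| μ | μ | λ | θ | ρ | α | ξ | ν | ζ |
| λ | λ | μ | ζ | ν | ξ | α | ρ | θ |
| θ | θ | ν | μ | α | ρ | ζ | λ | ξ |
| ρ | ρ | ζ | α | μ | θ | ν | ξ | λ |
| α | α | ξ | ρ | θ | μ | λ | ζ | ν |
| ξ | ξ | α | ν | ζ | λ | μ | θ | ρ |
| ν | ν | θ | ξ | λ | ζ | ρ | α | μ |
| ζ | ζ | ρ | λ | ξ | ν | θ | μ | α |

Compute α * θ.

ρ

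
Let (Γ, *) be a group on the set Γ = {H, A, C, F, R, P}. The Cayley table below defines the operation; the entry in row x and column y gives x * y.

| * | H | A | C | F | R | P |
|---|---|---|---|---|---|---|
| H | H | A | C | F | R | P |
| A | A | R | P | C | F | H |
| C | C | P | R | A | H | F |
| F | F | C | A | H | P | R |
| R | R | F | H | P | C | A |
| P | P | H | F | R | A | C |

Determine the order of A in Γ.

The identity element is H (its row matches the header).
A^1 = A
A^2 = A * A = R
A^3 = R * A = F
A^4 = F * A = C
A^5 = C * A = P
A^6 = P * A = H
The first power of A equal to the identity is A^6, so ord(A) = 6.

6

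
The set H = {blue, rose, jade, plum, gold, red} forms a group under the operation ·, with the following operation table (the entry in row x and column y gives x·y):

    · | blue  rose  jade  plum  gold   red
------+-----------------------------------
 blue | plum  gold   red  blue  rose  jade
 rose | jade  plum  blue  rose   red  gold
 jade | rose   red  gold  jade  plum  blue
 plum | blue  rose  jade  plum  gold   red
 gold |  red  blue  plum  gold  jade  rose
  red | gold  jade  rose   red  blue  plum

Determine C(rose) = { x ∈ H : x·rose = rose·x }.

{plum, rose}

Compare row rose with column rose entry by entry.
gold·rose = blue but rose·gold = red, so gold does not.
Collecting the elements that commute with rose: C(rose) = {plum, rose}.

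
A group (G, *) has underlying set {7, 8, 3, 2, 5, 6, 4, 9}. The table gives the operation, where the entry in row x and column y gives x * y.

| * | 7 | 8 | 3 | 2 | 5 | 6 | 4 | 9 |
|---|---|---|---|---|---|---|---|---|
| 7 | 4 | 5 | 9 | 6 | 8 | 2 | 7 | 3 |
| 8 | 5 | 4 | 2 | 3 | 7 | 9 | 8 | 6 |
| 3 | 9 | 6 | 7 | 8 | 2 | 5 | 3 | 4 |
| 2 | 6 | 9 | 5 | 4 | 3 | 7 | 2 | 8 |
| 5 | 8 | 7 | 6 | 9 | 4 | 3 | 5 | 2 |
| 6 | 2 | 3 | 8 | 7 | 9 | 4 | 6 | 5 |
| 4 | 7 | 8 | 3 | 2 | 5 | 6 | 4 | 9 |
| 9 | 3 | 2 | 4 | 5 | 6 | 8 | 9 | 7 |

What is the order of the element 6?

The identity element is 4 (its row matches the header).
6^1 = 6
6^2 = 6 * 6 = 4
The first power of 6 equal to the identity is 6^2, so ord(6) = 2.
(Structurally, G here is isomorphic to the dihedral group D_4.)

2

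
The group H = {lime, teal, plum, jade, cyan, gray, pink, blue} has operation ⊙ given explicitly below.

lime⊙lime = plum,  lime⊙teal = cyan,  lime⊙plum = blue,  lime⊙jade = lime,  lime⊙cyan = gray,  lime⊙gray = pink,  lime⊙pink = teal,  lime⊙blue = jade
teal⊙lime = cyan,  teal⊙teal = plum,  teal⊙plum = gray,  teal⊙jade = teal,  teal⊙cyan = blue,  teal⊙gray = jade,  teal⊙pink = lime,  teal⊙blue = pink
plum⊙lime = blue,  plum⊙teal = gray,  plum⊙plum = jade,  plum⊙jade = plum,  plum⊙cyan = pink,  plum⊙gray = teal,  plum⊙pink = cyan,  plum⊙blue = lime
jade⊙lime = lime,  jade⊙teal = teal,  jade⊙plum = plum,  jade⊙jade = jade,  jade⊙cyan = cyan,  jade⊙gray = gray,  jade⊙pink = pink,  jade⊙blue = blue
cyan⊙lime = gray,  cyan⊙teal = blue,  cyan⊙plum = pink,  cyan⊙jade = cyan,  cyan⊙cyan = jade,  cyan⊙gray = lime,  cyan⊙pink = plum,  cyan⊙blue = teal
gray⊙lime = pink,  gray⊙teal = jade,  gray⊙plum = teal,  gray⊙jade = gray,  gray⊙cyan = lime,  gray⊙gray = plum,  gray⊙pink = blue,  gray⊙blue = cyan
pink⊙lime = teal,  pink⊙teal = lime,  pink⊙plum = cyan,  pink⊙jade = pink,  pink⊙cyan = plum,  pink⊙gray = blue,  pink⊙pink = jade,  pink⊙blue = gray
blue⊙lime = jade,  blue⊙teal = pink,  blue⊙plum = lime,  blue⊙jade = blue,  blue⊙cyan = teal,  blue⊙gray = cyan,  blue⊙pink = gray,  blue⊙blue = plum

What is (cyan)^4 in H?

cyan^1 = cyan
cyan^2 = cyan ⊙ cyan = jade
cyan^3 = jade ⊙ cyan = cyan
cyan^4 = cyan ⊙ cyan = jade

jade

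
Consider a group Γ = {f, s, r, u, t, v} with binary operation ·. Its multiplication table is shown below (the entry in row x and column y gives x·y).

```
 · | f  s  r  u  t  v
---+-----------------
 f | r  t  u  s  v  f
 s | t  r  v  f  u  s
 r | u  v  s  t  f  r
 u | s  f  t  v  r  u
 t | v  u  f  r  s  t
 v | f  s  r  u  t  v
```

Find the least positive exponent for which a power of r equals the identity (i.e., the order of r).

3

The identity element is v (its row matches the header).
r^1 = r
r^2 = r·r = s
r^3 = s·r = v
The first power of r equal to the identity is r^3, so ord(r) = 3.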